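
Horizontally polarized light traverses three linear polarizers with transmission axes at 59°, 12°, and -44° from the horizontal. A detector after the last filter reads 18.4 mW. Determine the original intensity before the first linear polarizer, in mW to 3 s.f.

By Malus's law, I₁ = I₀ cos²(59° − 0°) = I₀ cos²(59°) = 0.2653 I₀.
I₂ = I₁ cos²(12° − 59°) = 0.2653 I₀ · cos²(47°) = 0.1234 I₀.
I₃ = I₂ cos²(-44° − 12°) = 0.1234 I₀ · cos²(56°) = 0.03858 I₀.
So 18.4 mW = 0.03858 I₀, giving I₀ = 18.4/0.03858 = 476.9 mW.

I₀ ≈ 477 mW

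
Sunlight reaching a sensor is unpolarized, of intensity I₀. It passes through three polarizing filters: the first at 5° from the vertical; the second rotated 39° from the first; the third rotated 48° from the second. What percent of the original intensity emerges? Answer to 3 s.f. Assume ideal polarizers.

Unpolarized light through the first polarizer → I₁ = ½ I₀, now polarized at 5°.
I₂ = I₁ cos²(39°) = 0.5 · 0.604 I₀ = 0.302 I₀.
I₃ = I₂ cos²(48°) = 0.302 · 0.4477 I₀ = 0.1352 I₀.
That is 13.52% of the incident intensity.

≈ 13.5%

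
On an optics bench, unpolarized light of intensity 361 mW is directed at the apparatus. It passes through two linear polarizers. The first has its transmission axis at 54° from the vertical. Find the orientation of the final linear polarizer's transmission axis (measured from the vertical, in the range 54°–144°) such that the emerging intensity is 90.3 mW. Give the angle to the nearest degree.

θ ≈ 99°

Unpolarized light through the first polarizer → I₁ = ½ I₀, now polarized at 54°.
Target fraction: 90.3 / 361 mW = 0.2501 of I₀.
Need I₂/I₀ = 0.2501, so cos²(θ − 54°) = 0.2501 / 0.5 = 0.5003.
θ − 54° = arccos(√0.5003) = 45.0°, giving θ ≈ 54 + 45.0 = 99.0°.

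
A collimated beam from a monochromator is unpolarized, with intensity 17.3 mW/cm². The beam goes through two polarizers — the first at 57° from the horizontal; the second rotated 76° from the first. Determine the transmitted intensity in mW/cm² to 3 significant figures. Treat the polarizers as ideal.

I ≈ 0.506 mW/cm²

Unpolarized light through the first polarizer → I₁ = 17.3 mW/cm²/2 = 8.65 mW/cm², polarized at 57°.
I₂ = I₁ · cos²(76°) = 8.65 · 0.05853 = 0.5063 mW/cm².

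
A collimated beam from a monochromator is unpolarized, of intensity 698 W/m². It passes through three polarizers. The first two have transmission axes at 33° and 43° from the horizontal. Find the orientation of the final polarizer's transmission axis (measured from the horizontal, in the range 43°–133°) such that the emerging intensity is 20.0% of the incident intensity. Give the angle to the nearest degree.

Unpolarized light through the first polarizer → I₁ = ½ I₀, now polarized at 33°.
I₂ = I₁ cos²(43° − 33°) = 0.5 I₀ · cos²(10°) = 0.4849 I₀.
Need I₃/I₀ = 0.2, so cos²(θ − 43°) = 0.2 / 0.4849 = 0.4124.
θ − 43° = arccos(√0.4124) = 50.0°, giving θ ≈ 43 + 50.0 = 93.0°.

θ ≈ 93°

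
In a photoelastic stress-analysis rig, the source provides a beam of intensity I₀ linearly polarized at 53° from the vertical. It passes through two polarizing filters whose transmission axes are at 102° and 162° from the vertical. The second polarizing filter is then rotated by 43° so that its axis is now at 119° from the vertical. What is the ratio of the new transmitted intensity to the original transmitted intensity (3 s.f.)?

Before rotation:
I₁ = I₀ cos²(102° − 53°) = I₀ cos²(49°) = 0.4304 I₀.
I₂ = I₁ cos²(162° − 102°) = 0.4304 I₀ · cos²(60°) = 0.1076 I₀.
After rotation:
I₁ = I₀ cos²(102° − 53°) = I₀ cos²(49°) = 0.4304 I₀.
I₂ = I₁ cos²(119° − 102°) = 0.4304 I₀ · cos²(17°) = 0.3936 I₀.
Ratio = 0.3936 / 0.1076 = 3.658.

I_new/I_old ≈ 3.66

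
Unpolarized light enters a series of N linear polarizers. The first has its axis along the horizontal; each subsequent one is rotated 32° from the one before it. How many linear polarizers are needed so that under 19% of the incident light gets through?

First polarizer halves the unpolarized light: factor 1/2.
Each further stage multiplies by cos²(32°) = 0.7192.
After N polarizers: T = 0.5·0.7192^(N−1). Require T < 0.19 ⇒ N−1 > ln(0.19/0.5)/ln(0.7192) = 2.94, so N−1 ≥ 3 and N = 4.
Check: N=4 gives T = 0.186 < 0.19; N=3 gives T = 0.2586.

N = 4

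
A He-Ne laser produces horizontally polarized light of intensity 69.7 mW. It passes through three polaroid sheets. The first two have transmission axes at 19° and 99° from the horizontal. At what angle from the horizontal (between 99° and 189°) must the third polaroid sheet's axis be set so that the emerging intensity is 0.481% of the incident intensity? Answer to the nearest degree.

I₁ = I₀ cos²(19° − 0°) = I₀ cos²(19°) = 0.894 I₀.
I₂ = I₁ cos²(99° − 19°) = 0.894 I₀ · cos²(80°) = 0.02696 I₀.
Need I₃/I₀ = 0.00481, so cos²(θ − 99°) = 0.00481 / 0.02696 = 0.1784.
θ − 99° = arccos(√0.1784) = 65.0°, giving θ ≈ 99 + 65.0 = 164.0°.

θ ≈ 164°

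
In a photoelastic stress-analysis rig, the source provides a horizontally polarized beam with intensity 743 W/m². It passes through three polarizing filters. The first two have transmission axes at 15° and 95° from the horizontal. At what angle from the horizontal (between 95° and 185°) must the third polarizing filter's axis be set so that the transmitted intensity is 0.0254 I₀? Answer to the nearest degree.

I₁ = I₀ cos²(15° − 0°) = I₀ cos²(15°) = 0.933 I₀.
I₂ = I₁ cos²(95° − 15°) = 0.933 I₀ · cos²(80°) = 0.02813 I₀.
Need I₃/I₀ = 0.0254, so cos²(θ − 95°) = 0.0254 / 0.02813 = 0.9028.
θ − 95° = arccos(√0.9028) = 18.2°, giving θ ≈ 95 + 18.2 = 113.2°.

θ ≈ 113°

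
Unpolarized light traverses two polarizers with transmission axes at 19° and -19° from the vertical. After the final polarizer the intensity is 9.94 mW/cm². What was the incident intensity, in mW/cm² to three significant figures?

I₀ ≈ 32.0 mW/cm²

Unpolarized light through the first polarizer → I₁ = ½ I₀, now polarized at 19°.
I₂ = I₁ cos²(-19° − 19°) = 0.5 I₀ · cos²(38°) = 0.3105 I₀.
So 9.94 mW/cm² = 0.3105 I₀, giving I₀ = 9.94/0.3105 = 32.01 mW/cm².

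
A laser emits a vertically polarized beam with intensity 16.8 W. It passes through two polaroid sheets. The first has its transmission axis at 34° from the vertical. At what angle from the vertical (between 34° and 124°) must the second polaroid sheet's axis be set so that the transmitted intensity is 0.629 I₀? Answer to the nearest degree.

θ ≈ 51°

I₁ = I₀ cos²(34° − 0°) = I₀ cos²(34°) = 0.6873 I₀.
Need I₂/I₀ = 0.629, so cos²(θ − 34°) = 0.629 / 0.6873 = 0.9152.
θ − 34° = arccos(√0.9152) = 16.9°, giving θ ≈ 34 + 16.9 = 50.9°.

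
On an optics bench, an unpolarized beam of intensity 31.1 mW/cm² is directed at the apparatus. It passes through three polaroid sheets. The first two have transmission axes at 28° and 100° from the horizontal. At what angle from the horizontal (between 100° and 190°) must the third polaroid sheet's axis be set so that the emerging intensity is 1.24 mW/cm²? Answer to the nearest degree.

θ ≈ 124°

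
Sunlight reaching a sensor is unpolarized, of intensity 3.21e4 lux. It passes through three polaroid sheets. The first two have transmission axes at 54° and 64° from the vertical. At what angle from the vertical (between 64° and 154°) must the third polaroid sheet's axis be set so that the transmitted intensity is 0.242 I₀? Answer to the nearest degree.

θ ≈ 109°

Unpolarized light through the first polarizer → I₁ = ½ I₀, now polarized at 54°.
I₂ = I₁ cos²(64° − 54°) = 0.5 I₀ · cos²(10°) = 0.4849 I₀.
Need I₃/I₀ = 0.242, so cos²(θ − 64°) = 0.242 / 0.4849 = 0.499.
θ − 64° = arccos(√0.499) = 45.1°, giving θ ≈ 64 + 45.1 = 109.1°.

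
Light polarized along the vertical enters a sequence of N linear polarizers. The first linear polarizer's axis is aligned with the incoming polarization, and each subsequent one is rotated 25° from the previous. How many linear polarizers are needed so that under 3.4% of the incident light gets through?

N = 19

First polarizer is aligned with the polarization: full transmission.
Each further stage multiplies by cos²(25°) = 0.8214.
After N polarizers: T = 0.8214^(N−1). Require T < 0.034 ⇒ N−1 > ln(0.034)/ln(0.8214) = 17.19, so N−1 ≥ 18 and N = 19.
Check: N=19 gives T = 0.02897 < 0.034; N=18 gives T = 0.03527.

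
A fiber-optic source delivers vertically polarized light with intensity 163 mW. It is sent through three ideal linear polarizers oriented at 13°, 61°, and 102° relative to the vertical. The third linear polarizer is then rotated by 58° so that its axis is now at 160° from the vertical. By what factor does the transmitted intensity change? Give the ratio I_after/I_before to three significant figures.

Before rotation:
I₁ = I₀ cos²(13° − 0°) = I₀ cos²(13°) = 0.9494 I₀.
I₂ = I₁ cos²(61° − 13°) = 0.9494 I₀ · cos²(48°) = 0.4251 I₀.
I₃ = I₂ cos²(102° − 61°) = 0.4251 I₀ · cos²(41°) = 0.2421 I₀.
After rotation:
I₁ = I₀ cos²(13° − 0°) = I₀ cos²(13°) = 0.9494 I₀.
I₂ = I₁ cos²(61° − 13°) = 0.9494 I₀ · cos²(48°) = 0.4251 I₀.
Angle between axes 2 and 3: 81°. I₃ = 0.4251 I₀ · cos²(81°) = 0.0104 I₀.
Ratio = 0.0104 / 0.2421 = 0.04296.

I_new/I_old ≈ 0.0430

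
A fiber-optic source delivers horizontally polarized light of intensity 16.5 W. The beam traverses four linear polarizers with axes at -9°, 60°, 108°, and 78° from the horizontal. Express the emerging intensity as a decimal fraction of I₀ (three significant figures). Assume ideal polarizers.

I/I₀ ≈ 0.0421

I₁ = 16.5 W · cos²(9°) = 16.1 W.
I₂ = I₁ · cos²(69°) = 16.1 · 0.1284 = 2.067 W.
I₃ = I₂ · cos²(48°) = 2.067 · 0.4477 = 0.9256 W.
I₄ = I₃ · cos²(30°) = 0.9256 · 0.75 = 0.6942 W.
Transmitted fraction = 0.04207.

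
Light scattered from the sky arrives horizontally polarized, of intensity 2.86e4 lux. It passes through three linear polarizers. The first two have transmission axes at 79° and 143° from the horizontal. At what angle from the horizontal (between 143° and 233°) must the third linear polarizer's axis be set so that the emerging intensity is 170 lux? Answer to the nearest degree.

θ ≈ 166°

I₁ = I₀ cos²(79° − 0°) = I₀ cos²(79°) = 0.03641 I₀.
I₂ = I₁ cos²(143° − 79°) = 0.03641 I₀ · cos²(64°) = 0.006997 I₀.
Target fraction: 170 / 2.86e4 lux = 0.005944 of I₀.
Need I₃/I₀ = 0.005944, so cos²(θ − 143°) = 0.005944 / 0.006997 = 0.8496.
θ − 143° = arccos(√0.8496) = 22.8°, giving θ ≈ 143 + 22.8 = 165.8°.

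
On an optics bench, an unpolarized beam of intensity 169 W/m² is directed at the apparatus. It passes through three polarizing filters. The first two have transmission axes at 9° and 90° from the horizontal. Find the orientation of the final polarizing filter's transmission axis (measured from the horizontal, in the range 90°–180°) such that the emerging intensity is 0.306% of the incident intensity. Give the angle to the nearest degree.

θ ≈ 150°

Unpolarized light through the first polarizer → I₁ = ½ I₀, now polarized at 9°.
I₂ = I₁ cos²(90° − 9°) = 0.5 I₀ · cos²(81°) = 0.01224 I₀.
Need I₃/I₀ = 0.00306, so cos²(θ − 90°) = 0.00306 / 0.01224 = 0.2501.
θ − 90° = arccos(√0.2501) = 60.0°, giving θ ≈ 90 + 60.0 = 150.0°.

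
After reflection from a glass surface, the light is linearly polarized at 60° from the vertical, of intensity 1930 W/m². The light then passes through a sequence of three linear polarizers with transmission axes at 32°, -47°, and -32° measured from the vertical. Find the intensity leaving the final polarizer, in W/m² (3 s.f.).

I₁ = 1930 W/m² · cos²(28°) = 1505 W/m².
I₂ = I₁ · cos²(79°) = 1505 · 0.03641 = 54.78 W/m².
I₃ = I₂ · cos²(15°) = 54.78 · 0.933 = 51.11 W/m².

I ≈ 51.1 W/m²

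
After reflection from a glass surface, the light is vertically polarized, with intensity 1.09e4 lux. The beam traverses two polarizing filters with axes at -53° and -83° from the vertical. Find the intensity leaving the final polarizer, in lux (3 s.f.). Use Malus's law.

By Malus's law, I₁ = 1.09e4 lux · cos²(53°) = 3948 lux.
I₂ = I₁ · cos²(30°) = 3948 · 0.75 = 2961 lux.

I ≈ 2960 lux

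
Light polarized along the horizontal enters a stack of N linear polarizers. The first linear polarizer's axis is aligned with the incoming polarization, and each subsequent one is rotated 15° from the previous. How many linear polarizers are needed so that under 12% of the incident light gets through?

First polarizer is aligned with the polarization: full transmission.
Each further stage multiplies by cos²(15°) = 0.933.
After N polarizers: T = 0.933^(N−1). Require T < 0.12 ⇒ N−1 > ln(0.12)/ln(0.933) = 30.58, so N−1 ≥ 31 and N = 32.
Check: N=32 gives T = 0.1166 < 0.12; N=31 gives T = 0.1249.

N = 32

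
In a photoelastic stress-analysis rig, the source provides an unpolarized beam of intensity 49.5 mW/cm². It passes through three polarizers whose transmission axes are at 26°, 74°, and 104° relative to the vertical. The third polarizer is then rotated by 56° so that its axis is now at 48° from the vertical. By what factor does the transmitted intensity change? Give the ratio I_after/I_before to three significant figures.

Before rotation:
Unpolarized light through the first polarizer → I₁ = ½ I₀, now polarized at 26°.
I₂ = I₁ cos²(74° − 26°) = 0.5 I₀ · cos²(48°) = 0.2239 I₀.
I₃ = I₂ cos²(104° − 74°) = 0.2239 I₀ · cos²(30°) = 0.1679 I₀.
After rotation:
Unpolarized light through the first polarizer → I₁ = ½ I₀, now polarized at 26°.
I₂ = I₁ cos²(74° − 26°) = 0.5 I₀ · cos²(48°) = 0.2239 I₀.
I₃ = I₂ cos²(48° − 74°) = 0.2239 I₀ · cos²(26°) = 0.1808 I₀.
Ratio = 0.1808 / 0.1679 = 1.077.

I_new/I_old ≈ 1.08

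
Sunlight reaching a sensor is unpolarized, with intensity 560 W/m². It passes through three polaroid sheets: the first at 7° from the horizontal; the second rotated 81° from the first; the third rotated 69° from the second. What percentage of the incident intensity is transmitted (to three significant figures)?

≈ 0.157%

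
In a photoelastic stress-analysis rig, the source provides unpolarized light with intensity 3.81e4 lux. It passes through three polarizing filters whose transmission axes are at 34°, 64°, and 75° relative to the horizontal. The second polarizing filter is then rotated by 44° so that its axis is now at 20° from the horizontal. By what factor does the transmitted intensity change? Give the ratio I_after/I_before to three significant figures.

I_new/I_old ≈ 0.429

Before rotation:
Unpolarized light through the first polarizer → I₁ = ½ I₀, now polarized at 34°.
I₂ = I₁ cos²(64° − 34°) = 0.5 I₀ · cos²(30°) = 0.375 I₀.
I₃ = I₂ cos²(75° − 64°) = 0.375 I₀ · cos²(11°) = 0.3613 I₀.
After rotation:
Unpolarized light through the first polarizer → I₁ = ½ I₀, now polarized at 34°.
I₂ = I₁ cos²(20° − 34°) = 0.5 I₀ · cos²(14°) = 0.4707 I₀.
I₃ = I₂ cos²(75° − 20°) = 0.4707 I₀ · cos²(55°) = 0.1549 I₀.
Ratio = 0.1549 / 0.3613 = 0.4286.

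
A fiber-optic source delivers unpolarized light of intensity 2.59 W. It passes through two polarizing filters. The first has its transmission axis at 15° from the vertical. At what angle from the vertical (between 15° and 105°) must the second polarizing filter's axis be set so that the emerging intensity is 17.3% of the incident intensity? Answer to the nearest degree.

Unpolarized light through the first polarizer → I₁ = ½ I₀, now polarized at 15°.
Need I₂/I₀ = 0.173, so cos²(θ − 15°) = 0.173 / 0.5 = 0.346.
θ − 15° = arccos(√0.346) = 54.0°, giving θ ≈ 15 + 54.0 = 69.0°.

θ ≈ 69°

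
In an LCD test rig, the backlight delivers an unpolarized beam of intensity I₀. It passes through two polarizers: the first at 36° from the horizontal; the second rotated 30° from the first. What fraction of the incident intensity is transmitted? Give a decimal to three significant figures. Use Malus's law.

Unpolarized light through the first polarizer → I₁ = ½ I₀, now polarized at 36°.
I₂ = I₁ cos²(30°) = 0.5 · 0.75 I₀ = 0.375 I₀.
Transmitted fraction = 0.375.

≈ 0.375 I₀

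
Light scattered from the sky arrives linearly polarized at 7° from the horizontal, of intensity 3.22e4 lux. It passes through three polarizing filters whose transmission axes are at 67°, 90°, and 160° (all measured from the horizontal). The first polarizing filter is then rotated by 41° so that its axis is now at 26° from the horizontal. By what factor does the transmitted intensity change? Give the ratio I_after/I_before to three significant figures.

Before rotation:
I₁ = I₀ cos²(67° − 7°) = I₀ cos²(60°) = 0.25 I₀.
I₂ = I₁ cos²(90° − 67°) = 0.25 I₀ · cos²(23°) = 0.2118 I₀.
I₃ = I₂ cos²(160° − 90°) = 0.2118 I₀ · cos²(70°) = 0.02478 I₀.
After rotation:
I₁ = I₀ cos²(26° − 7°) = I₀ cos²(19°) = 0.894 I₀.
I₂ = I₁ cos²(90° − 26°) = 0.894 I₀ · cos²(64°) = 0.1718 I₀.
I₃ = I₂ cos²(160° − 90°) = 0.1718 I₀ · cos²(70°) = 0.0201 I₀.
Ratio = 0.0201 / 0.02478 = 0.811.

I_new/I_old ≈ 0.811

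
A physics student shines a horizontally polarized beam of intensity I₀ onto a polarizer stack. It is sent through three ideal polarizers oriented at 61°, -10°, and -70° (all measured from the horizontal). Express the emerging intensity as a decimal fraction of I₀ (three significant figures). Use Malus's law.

≈ 0.00623 I₀

By Malus's law, I₁ = I₀ cos²(61° − 0°) = I₀ cos²(61°) = 0.235 I₀.
I₂ = I₁ cos²(-10° − 61°) = 0.235 I₀ · cos²(71°) = 0.02491 I₀.
I₃ = I₂ cos²(-70° + 10°) = 0.02491 I₀ · cos²(60°) = 0.006228 I₀.
Transmitted fraction = 0.006228.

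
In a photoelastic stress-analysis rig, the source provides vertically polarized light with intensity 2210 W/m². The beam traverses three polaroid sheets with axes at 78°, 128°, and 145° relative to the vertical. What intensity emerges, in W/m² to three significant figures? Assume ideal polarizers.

I ≈ 36.1 W/m²

By Malus's law, I₁ = 2210 W/m² · cos²(78°) = 95.53 W/m².
I₂ = I₁ · cos²(50°) = 95.53 · 0.4132 = 39.47 W/m².
I₃ = I₂ · cos²(17°) = 39.47 · 0.9145 = 36.1 W/m².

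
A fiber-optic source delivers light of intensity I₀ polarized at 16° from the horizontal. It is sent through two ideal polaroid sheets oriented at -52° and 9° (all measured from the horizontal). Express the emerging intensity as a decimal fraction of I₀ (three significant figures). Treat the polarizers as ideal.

≈ 0.0330 I₀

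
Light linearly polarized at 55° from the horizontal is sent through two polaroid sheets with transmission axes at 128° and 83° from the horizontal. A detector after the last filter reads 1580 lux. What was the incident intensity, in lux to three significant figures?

I₁ = I₀ cos²(128° − 55°) = I₀ cos²(73°) = 0.08548 I₀.
I₂ = I₁ cos²(83° − 128°) = 0.08548 I₀ · cos²(45°) = 0.04274 I₀.
So 1580 lux = 0.04274 I₀, giving I₀ = 1580/0.04274 = 3.697e+04 lux.

I₀ ≈ 3.70e4 lux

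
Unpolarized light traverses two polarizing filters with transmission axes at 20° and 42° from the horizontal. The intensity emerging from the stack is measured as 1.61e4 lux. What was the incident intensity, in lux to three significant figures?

I₀ ≈ 3.75e4 lux

Unpolarized light through the first polarizer → I₁ = ½ I₀, now polarized at 20°.
I₂ = I₁ cos²(42° − 20°) = 0.5 I₀ · cos²(22°) = 0.4298 I₀.
So 1.61e4 lux = 0.4298 I₀, giving I₀ = 1.61e4/0.4298 = 3.746e+04 lux.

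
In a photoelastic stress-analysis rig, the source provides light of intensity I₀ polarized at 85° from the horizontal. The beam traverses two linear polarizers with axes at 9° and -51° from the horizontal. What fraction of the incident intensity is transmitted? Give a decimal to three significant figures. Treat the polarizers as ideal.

I₁ = I₀ cos²(9° − 85°) = I₀ cos²(76°) = 0.05853 I₀.
I₂ = I₁ cos²(-51° − 9°) = 0.05853 I₀ · cos²(60°) = 0.01463 I₀.
Transmitted fraction = 0.01463.

≈ 0.0146 I₀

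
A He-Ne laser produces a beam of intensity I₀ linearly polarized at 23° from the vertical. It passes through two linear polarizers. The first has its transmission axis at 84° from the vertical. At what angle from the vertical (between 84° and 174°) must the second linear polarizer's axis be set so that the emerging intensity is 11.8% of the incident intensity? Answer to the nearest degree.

I₁ = I₀ cos²(84° − 23°) = I₀ cos²(61°) = 0.235 I₀.
Need I₂/I₀ = 0.118, so cos²(θ − 84°) = 0.118 / 0.235 = 0.502.
θ − 84° = arccos(√0.502) = 44.9°, giving θ ≈ 84 + 44.9 = 128.9°.

θ ≈ 129°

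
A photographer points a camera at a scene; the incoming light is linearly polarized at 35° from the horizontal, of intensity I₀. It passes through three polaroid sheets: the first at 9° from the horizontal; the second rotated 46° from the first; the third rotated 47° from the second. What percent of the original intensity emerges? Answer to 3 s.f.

≈ 18.1%

I₁ = I₀ cos²(9° − 35°) = I₀ cos²(26°) = 0.8078 I₀.
I₂ = I₁ cos²(46°) = 0.8078 · 0.4826 I₀ = 0.3898 I₀.
I₃ = I₂ cos²(47°) = 0.3898 · 0.4651 I₀ = 0.1813 I₀.
That is 18.13% of the incident intensity.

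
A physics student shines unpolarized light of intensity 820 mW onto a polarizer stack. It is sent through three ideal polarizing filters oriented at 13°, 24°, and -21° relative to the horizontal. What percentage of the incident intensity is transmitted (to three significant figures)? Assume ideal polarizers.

Unpolarized light through the first polarizer → I₁ = 820 mW/2 = 410 mW, polarized at 13°.
I₂ = I₁ · cos²(11°) = 410 · 0.9636 = 395.1 mW.
I₃ = I₂ · cos²(45°) = 395.1 · 0.5 = 197.5 mW.
That is 24.09% of the incident intensity.

≈ 24.1%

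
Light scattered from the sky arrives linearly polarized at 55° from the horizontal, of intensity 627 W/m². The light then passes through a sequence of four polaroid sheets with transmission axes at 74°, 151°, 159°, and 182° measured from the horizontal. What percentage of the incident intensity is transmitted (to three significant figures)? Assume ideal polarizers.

I₁ = 627 W/m² · cos²(19°) = 560.5 W/m².
I₂ = I₁ · cos²(77°) = 560.5 · 0.0506 = 28.37 W/m².
I₃ = I₂ · cos²(8°) = 28.37 · 0.9806 = 27.82 W/m².
I₄ = I₃ · cos²(23°) = 27.82 · 0.8473 = 23.57 W/m².
That is 3.759% of the incident intensity.

≈ 3.76%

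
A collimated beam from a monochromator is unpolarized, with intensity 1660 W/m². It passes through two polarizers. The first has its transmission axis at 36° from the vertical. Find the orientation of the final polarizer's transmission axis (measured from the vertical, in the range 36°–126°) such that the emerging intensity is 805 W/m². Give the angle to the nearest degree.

θ ≈ 46°

Unpolarized light through the first polarizer → I₁ = ½ I₀, now polarized at 36°.
Target fraction: 805 / 1660 W/m² = 0.4849 of I₀.
Need I₂/I₀ = 0.4849, so cos²(θ − 36°) = 0.4849 / 0.5 = 0.9699.
θ − 36° = arccos(√0.9699) = 10.0°, giving θ ≈ 36 + 10.0 = 46.0°.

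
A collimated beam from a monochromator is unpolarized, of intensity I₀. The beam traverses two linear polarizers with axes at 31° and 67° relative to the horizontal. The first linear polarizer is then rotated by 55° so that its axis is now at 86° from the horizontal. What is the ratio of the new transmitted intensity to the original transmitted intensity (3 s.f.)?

Before rotation:
Unpolarized light through the first polarizer → I₁ = ½ I₀, now polarized at 31°.
I₂ = I₁ cos²(67° − 31°) = 0.5 I₀ · cos²(36°) = 0.3273 I₀.
After rotation:
Unpolarized light through the first polarizer → I₁ = ½ I₀, now polarized at 86°.
I₂ = I₁ cos²(67° − 86°) = 0.5 I₀ · cos²(19°) = 0.447 I₀.
Ratio = 0.447 / 0.3273 = 1.366.

I_new/I_old ≈ 1.37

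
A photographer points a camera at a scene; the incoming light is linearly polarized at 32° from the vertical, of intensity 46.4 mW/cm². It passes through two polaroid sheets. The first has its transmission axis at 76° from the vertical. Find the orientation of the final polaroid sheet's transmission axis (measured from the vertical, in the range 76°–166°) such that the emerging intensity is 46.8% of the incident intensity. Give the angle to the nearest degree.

I₁ = I₀ cos²(76° − 32°) = I₀ cos²(44°) = 0.5174 I₀.
Need I₂/I₀ = 0.468, so cos²(θ − 76°) = 0.468 / 0.5174 = 0.9044.
θ − 76° = arccos(√0.9044) = 18.0°, giving θ ≈ 76 + 18.0 = 94.0°.

θ ≈ 94°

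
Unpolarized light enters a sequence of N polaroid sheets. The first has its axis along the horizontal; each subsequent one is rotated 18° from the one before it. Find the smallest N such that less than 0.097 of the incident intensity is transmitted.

N = 18

First polarizer halves the unpolarized light: factor 1/2.
Each further stage multiplies by cos²(18°) = 0.9045.
After N polarizers: T = 0.5·0.9045^(N−1). Require T < 0.097 ⇒ N−1 > ln(0.097/0.5)/ln(0.9045) = 16.34, so N−1 ≥ 17 and N = 18.
Check: N=18 gives T = 0.09078 < 0.097; N=17 gives T = 0.1004.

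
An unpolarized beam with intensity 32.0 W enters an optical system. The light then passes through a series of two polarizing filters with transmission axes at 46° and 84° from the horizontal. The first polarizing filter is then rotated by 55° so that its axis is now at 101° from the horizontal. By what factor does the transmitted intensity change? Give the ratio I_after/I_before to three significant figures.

I_new/I_old ≈ 1.47

Before rotation:
Unpolarized light through the first polarizer → I₁ = ½ I₀, now polarized at 46°.
I₂ = I₁ cos²(84° − 46°) = 0.5 I₀ · cos²(38°) = 0.3105 I₀.
After rotation:
Unpolarized light through the first polarizer → I₁ = ½ I₀, now polarized at 101°.
I₂ = I₁ cos²(84° − 101°) = 0.5 I₀ · cos²(17°) = 0.4573 I₀.
Ratio = 0.4573 / 0.3105 = 1.473.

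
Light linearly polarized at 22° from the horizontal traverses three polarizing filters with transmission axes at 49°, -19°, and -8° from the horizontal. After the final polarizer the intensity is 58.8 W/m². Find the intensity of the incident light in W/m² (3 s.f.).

By Malus's law, I₁ = I₀ cos²(49° − 22°) = I₀ cos²(27°) = 0.7939 I₀.
I₂ = I₁ cos²(-19° − 49°) = 0.7939 I₀ · cos²(68°) = 0.1114 I₀.
I₃ = I₂ cos²(-8° + 19°) = 0.1114 I₀ · cos²(11°) = 0.1074 I₀.
So 58.8 W/m² = 0.1074 I₀, giving I₀ = 58.8/0.1074 = 547.7 W/m².

I₀ ≈ 548 W/m²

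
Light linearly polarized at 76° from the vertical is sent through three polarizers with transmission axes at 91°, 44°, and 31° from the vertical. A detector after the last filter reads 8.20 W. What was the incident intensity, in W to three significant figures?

I₁ = I₀ cos²(91° − 76°) = I₀ cos²(15°) = 0.933 I₀.
I₂ = I₁ cos²(44° − 91°) = 0.933 I₀ · cos²(47°) = 0.434 I₀.
I₃ = I₂ cos²(31° − 44°) = 0.434 I₀ · cos²(13°) = 0.412 I₀.
So 8.20 W = 0.412 I₀, giving I₀ = 8.20/0.412 = 19.9 W.

I₀ ≈ 19.9 W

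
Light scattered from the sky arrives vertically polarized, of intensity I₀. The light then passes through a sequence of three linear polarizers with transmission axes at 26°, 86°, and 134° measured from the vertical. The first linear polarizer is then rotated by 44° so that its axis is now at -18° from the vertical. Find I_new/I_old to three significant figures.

Before rotation:
I₁ = I₀ cos²(26° − 0°) = I₀ cos²(26°) = 0.8078 I₀.
I₂ = I₁ cos²(86° − 26°) = 0.8078 I₀ · cos²(60°) = 0.202 I₀.
I₃ = I₂ cos²(134° − 86°) = 0.202 I₀ · cos²(48°) = 0.09042 I₀.
After rotation:
I₁ = I₀ cos²(-18° − 0°) = I₀ cos²(18°) = 0.9045 I₀.
Angle between axes 1 and 2: 76°. I₂ = 0.9045 I₀ · cos²(76°) = 0.05294 I₀.
I₃ = I₂ cos²(134° − 86°) = 0.05294 I₀ · cos²(48°) = 0.0237 I₀.
Ratio = 0.0237 / 0.09042 = 0.2621.

I_new/I_old ≈ 0.262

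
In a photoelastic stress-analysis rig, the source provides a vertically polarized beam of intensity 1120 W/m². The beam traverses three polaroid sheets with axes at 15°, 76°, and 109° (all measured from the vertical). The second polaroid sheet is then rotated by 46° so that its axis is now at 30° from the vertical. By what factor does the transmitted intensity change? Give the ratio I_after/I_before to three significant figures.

Before rotation:
I₁ = I₀ cos²(15° − 0°) = I₀ cos²(15°) = 0.933 I₀.
I₂ = I₁ cos²(76° − 15°) = 0.933 I₀ · cos²(61°) = 0.2193 I₀.
I₃ = I₂ cos²(109° − 76°) = 0.2193 I₀ · cos²(33°) = 0.1542 I₀.
After rotation:
I₁ = I₀ cos²(15° − 0°) = I₀ cos²(15°) = 0.933 I₀.
I₂ = I₁ cos²(30° − 15°) = 0.933 I₀ · cos²(15°) = 0.8705 I₀.
I₃ = I₂ cos²(109° − 30°) = 0.8705 I₀ · cos²(79°) = 0.03169 I₀.
Ratio = 0.03169 / 0.1542 = 0.2055.

I_new/I_old ≈ 0.205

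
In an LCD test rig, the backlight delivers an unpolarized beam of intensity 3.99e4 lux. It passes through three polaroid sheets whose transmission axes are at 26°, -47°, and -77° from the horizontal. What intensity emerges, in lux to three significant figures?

Unpolarized light through the first polarizer → I₁ = 3.99e4 lux/2 = 1.995e+04 lux, polarized at 26°.
I₂ = I₁ · cos²(73°) = 1.995e+04 · 0.08548 = 1705 lux.
I₃ = I₂ · cos²(30°) = 1705 · 0.75 = 1279 lux.

I ≈ 1280 lux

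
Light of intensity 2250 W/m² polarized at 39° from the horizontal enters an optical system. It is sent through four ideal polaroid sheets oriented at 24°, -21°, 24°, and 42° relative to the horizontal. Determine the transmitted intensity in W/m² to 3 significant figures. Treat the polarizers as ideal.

By Malus's law, I₁ = 2250 W/m² · cos²(15°) = 2099 W/m².
I₂ = I₁ · cos²(45°) = 2099 · 0.5 = 1050 W/m².
I₃ = I₂ · cos²(45°) = 1050 · 0.5 = 524.8 W/m².
I₄ = I₃ · cos²(18°) = 524.8 · 0.9045 = 474.7 W/m².

I ≈ 475 W/m²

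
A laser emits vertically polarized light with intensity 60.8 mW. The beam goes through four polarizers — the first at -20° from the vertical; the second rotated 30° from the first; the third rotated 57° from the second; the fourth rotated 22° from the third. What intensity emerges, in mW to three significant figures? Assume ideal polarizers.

I ≈ 10.3 mW

I₁ = 60.8 mW · cos²(20°) = 53.69 mW.
I₂ = I₁ · cos²(30°) = 53.69 · 0.75 = 40.27 mW.
I₃ = I₂ · cos²(57°) = 40.27 · 0.2966 = 11.94 mW.
I₄ = I₃ · cos²(22°) = 11.94 · 0.8597 = 10.27 mW.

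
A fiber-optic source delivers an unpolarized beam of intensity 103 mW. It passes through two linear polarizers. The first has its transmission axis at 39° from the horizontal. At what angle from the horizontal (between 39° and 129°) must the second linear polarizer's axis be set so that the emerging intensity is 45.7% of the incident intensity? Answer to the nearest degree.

Unpolarized light through the first polarizer → I₁ = ½ I₀, now polarized at 39°.
Need I₂/I₀ = 0.457, so cos²(θ − 39°) = 0.457 / 0.5 = 0.914.
θ − 39° = arccos(√0.914) = 17.1°, giving θ ≈ 39 + 17.1 = 56.1°.

θ ≈ 56°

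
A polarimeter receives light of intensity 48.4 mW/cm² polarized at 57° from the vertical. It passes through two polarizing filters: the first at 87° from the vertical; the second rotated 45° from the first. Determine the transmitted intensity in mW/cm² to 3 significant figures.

I ≈ 18.2 mW/cm²

I₁ = 48.4 mW/cm² · cos²(30°) = 36.3 mW/cm².
I₂ = I₁ · cos²(45°) = 36.3 · 0.5 = 18.15 mW/cm².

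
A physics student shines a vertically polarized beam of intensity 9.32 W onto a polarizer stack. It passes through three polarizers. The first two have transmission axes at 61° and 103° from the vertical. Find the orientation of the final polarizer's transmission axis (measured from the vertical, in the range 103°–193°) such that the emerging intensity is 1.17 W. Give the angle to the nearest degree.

θ ≈ 113°

By Malus's law, I₁ = I₀ cos²(61° − 0°) = I₀ cos²(61°) = 0.235 I₀.
I₂ = I₁ cos²(103° − 61°) = 0.235 I₀ · cos²(42°) = 0.1298 I₀.
Target fraction: 1.17 / 9.32 W = 0.1255 of I₀.
Need I₃/I₀ = 0.1255, so cos²(θ − 103°) = 0.1255 / 0.1298 = 0.9671.
θ − 103° = arccos(√0.9671) = 10.4°, giving θ ≈ 103 + 10.4 = 113.4°.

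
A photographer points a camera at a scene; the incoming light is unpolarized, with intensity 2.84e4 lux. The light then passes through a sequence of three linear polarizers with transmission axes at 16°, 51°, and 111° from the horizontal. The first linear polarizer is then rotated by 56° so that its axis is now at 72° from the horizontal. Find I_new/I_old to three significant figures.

I_new/I_old ≈ 1.30

Before rotation:
Unpolarized light through the first polarizer → I₁ = ½ I₀, now polarized at 16°.
I₂ = I₁ cos²(51° − 16°) = 0.5 I₀ · cos²(35°) = 0.3355 I₀.
I₃ = I₂ cos²(111° − 51°) = 0.3355 I₀ · cos²(60°) = 0.08388 I₀.
After rotation:
Unpolarized light through the first polarizer → I₁ = ½ I₀, now polarized at 72°.
I₂ = I₁ cos²(51° − 72°) = 0.5 I₀ · cos²(21°) = 0.4358 I₀.
I₃ = I₂ cos²(111° − 51°) = 0.4358 I₀ · cos²(60°) = 0.1089 I₀.
Ratio = 0.1089 / 0.08388 = 1.299.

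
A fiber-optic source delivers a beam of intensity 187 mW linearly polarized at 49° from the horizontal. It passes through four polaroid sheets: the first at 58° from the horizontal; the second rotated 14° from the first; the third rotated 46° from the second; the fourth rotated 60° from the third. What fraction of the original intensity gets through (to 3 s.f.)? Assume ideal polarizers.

I₁ = 187 mW · cos²(9°) = 182.4 mW.
I₂ = I₁ · cos²(14°) = 182.4 · 0.9415 = 171.7 mW.
I₃ = I₂ · cos²(46°) = 171.7 · 0.4826 = 82.88 mW.
I₄ = I₃ · cos²(60°) = 82.88 · 0.25 = 20.72 mW.
Transmitted fraction = 0.1108.

I/I₀ ≈ 0.111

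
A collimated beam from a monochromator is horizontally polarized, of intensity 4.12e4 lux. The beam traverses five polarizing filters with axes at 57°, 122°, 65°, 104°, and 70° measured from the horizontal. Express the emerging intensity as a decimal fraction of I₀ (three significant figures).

I/I₀ ≈ 0.00652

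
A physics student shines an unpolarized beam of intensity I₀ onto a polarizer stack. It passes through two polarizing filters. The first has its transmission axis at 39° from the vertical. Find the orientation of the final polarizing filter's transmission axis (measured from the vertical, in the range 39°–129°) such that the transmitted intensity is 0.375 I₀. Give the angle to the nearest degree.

θ ≈ 69°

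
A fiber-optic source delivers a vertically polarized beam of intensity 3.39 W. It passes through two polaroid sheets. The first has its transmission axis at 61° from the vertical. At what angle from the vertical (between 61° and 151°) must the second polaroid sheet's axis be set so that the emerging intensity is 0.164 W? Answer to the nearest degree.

θ ≈ 124°

I₁ = I₀ cos²(61° − 0°) = I₀ cos²(61°) = 0.235 I₀.
Target fraction: 0.164 / 3.39 W = 0.04838 of I₀.
Need I₂/I₀ = 0.04838, so cos²(θ − 61°) = 0.04838 / 0.235 = 0.2058.
θ − 61° = arccos(√0.2058) = 63.0°, giving θ ≈ 61 + 63.0 = 124.0°.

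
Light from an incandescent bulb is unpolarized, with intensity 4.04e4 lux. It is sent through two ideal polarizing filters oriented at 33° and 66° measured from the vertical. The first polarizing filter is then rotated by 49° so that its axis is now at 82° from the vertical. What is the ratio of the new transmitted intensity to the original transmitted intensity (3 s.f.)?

I_new/I_old ≈ 1.31

Before rotation:
Unpolarized light through the first polarizer → I₁ = ½ I₀, now polarized at 33°.
I₂ = I₁ cos²(66° − 33°) = 0.5 I₀ · cos²(33°) = 0.3517 I₀.
After rotation:
Unpolarized light through the first polarizer → I₁ = ½ I₀, now polarized at 82°.
I₂ = I₁ cos²(66° − 82°) = 0.5 I₀ · cos²(16°) = 0.462 I₀.
Ratio = 0.462 / 0.3517 = 1.314.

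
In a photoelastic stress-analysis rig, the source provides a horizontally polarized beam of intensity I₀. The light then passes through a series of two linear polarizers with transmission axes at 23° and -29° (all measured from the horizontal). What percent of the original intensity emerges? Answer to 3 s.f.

I₁ = I₀ cos²(23° − 0°) = I₀ cos²(23°) = 0.8473 I₀.
I₂ = I₁ cos²(-29° − 23°) = 0.8473 I₀ · cos²(52°) = 0.3212 I₀.
That is 32.12% of the incident intensity.

≈ 32.1%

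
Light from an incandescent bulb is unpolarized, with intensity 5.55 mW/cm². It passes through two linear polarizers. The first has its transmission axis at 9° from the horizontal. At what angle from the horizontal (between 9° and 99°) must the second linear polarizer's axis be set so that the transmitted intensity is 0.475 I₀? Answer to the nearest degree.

θ ≈ 22°

Unpolarized light through the first polarizer → I₁ = ½ I₀, now polarized at 9°.
Need I₂/I₀ = 0.475, so cos²(θ − 9°) = 0.475 / 0.5 = 0.95.
θ − 9° = arccos(√0.95) = 12.9°, giving θ ≈ 9 + 12.9 = 21.9°.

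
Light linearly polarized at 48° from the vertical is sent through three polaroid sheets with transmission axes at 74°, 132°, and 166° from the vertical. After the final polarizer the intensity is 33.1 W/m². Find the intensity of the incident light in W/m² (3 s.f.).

I₀ ≈ 212 W/m²

I₁ = I₀ cos²(74° − 48°) = I₀ cos²(26°) = 0.8078 I₀.
I₂ = I₁ cos²(132° − 74°) = 0.8078 I₀ · cos²(58°) = 0.2269 I₀.
I₃ = I₂ cos²(166° − 132°) = 0.2269 I₀ · cos²(34°) = 0.1559 I₀.
So 33.1 W/m² = 0.1559 I₀, giving I₀ = 33.1/0.1559 = 212.3 W/m².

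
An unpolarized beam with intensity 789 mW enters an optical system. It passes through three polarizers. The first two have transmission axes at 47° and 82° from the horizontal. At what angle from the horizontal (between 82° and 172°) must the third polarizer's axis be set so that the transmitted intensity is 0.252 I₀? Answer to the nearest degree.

Unpolarized light through the first polarizer → I₁ = ½ I₀, now polarized at 47°.
I₂ = I₁ cos²(82° − 47°) = 0.5 I₀ · cos²(35°) = 0.3355 I₀.
Need I₃/I₀ = 0.252, so cos²(θ − 82°) = 0.252 / 0.3355 = 0.7511.
θ − 82° = arccos(√0.7511) = 29.9°, giving θ ≈ 82 + 29.9 = 111.9°.

θ ≈ 112°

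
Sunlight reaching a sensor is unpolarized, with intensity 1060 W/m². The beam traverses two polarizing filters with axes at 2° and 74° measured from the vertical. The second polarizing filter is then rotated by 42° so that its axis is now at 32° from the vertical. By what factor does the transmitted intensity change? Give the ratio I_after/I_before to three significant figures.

I_new/I_old ≈ 7.85

Before rotation:
Unpolarized light through the first polarizer → I₁ = ½ I₀, now polarized at 2°.
I₂ = I₁ cos²(74° − 2°) = 0.5 I₀ · cos²(72°) = 0.04775 I₀.
After rotation:
Unpolarized light through the first polarizer → I₁ = ½ I₀, now polarized at 2°.
I₂ = I₁ cos²(32° − 2°) = 0.5 I₀ · cos²(30°) = 0.375 I₀.
Ratio = 0.375 / 0.04775 = 7.854.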